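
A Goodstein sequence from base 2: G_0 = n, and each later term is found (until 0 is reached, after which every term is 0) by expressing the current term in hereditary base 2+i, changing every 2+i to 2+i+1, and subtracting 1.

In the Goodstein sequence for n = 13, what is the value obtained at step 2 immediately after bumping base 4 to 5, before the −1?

16093

G_0=13  [base 2] 2^(2 + 1) + 2^2 + 1  →[2↦3]→  3^(3 + 1) + 3^3 + 1 = 109  −1 ⇒ G_1=108
G_1=108  [base 3] 3^(3 + 1) + 3^3  →[3↦4]→  4^(4 + 1) + 4^4 = 1280  −1 ⇒ G_2=1279
G_2=1279  [base 4] 4^(4 + 1) + 3·4^3 + 3·4^2 + 3·4 + 3  →[4↦5]→  5^(5 + 1) + 3·5^3 + 3·5^2 + 3·5 + 3 = 16093  −1 ⇒ G_3=16092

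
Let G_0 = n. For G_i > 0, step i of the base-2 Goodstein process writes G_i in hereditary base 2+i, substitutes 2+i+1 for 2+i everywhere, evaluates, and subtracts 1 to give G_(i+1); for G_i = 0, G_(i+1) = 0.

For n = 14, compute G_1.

110

14 —HB2→ 2^(2 + 1) + 2^2 + 2 —bump→ 3^(3 + 1) + 3^3 + 3 = 111 —(−1)→ 110
110 —HB3→ 3^(3 + 1) + 3^3 + 2 —bump→ 4^(4 + 1) + 4^4 + 2 = 1282 —(−1)→ 1281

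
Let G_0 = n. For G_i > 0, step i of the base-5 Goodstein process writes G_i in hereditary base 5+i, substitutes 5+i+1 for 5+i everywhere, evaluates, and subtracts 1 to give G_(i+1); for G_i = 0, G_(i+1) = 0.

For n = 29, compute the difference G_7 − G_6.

8

base 5: 29 = 5^2 + 4; at 6: 6^2 + 4 = 40; next = 39
base 6: 39 = 6^2 + 3; at 7: 7^2 + 3 = 52; next = 51
base 7: 51 = 7^2 + 2; at 8: 8^2 + 2 = 66; next = 65
base 8: 65 = 8^2 + 1; at 9: 9^2 + 1 = 82; next = 81
base 9: 81 = 9^2; at 10: 10^2 = 100; next = 99
base 10: 99 = 9·10 + 9; at 11: 9·11 + 9 = 108; next = 107
base 11: 107 = 9·11 + 8; at 12: 9·12 + 8 = 116; next = 115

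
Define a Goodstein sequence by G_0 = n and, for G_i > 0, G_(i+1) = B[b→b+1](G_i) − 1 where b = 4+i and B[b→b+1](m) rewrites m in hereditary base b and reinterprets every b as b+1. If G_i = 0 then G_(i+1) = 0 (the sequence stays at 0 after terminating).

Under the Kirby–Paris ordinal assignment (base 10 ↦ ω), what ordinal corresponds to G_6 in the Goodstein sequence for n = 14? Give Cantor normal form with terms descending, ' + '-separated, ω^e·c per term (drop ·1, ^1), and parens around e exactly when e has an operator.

base 4: 14 = 3·4 + 2; at 5: 3·5 + 2 = 17; next = 16
base 5: 16 = 3·5 + 1; at 6: 3·6 + 1 = 19; next = 18
base 6: 18 = 3·6; at 7: 3·7 = 21; next = 20
base 7: 20 = 2·7 + 6; at 8: 2·8 + 6 = 22; next = 21
base 8: 21 = 2·8 + 5; at 9: 2·9 + 5 = 23; next = 22
base 9: 22 = 2·9 + 4; at 10: 2·10 + 4 = 24; next = 23
base 10: 23 = 2·10 + 3; at 11: 2·11 + 3 = 25; next = 24

ω·2 + 3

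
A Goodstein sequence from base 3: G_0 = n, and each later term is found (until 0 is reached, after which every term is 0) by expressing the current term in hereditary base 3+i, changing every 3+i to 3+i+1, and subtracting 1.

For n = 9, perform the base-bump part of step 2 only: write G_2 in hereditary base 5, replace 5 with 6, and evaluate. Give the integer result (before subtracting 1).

20

(0) 9|_3 = 3^2 ↦ 4^2|_4 = 16 ⇒ 15
(1) 15|_4 = 3·4 + 3 ↦ 3·5 + 3|_5 = 18 ⇒ 17
(2) 17|_5 = 3·5 + 2 ↦ 3·6 + 2|_6 = 20 ⇒ 19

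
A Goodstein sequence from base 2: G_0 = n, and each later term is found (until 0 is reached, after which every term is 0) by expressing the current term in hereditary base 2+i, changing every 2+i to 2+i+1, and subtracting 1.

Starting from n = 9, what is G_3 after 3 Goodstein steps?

base 2: 9 = 2^(2 + 1) + 1; at 3: 3^(3 + 1) + 1 = 82; next = 81
base 3: 81 = 3^(3 + 1); at 4: 4^(4 + 1) = 1024; next = 1023
base 4: 1023 = 3·4^4 + 3·4^3 + 3·4^2 + 3·4 + 3; at 5: 3·5^5 + 3·5^3 + 3·5^2 + 3·5 + 3 = 9843; next = 9842
base 5: 9842 = 3·5^5 + 3·5^3 + 3·5^2 + 3·5 + 2; at 6: 3·6^6 + 3·6^3 + 3·6^2 + 3·6 + 2 = 140744; next = 140743

9842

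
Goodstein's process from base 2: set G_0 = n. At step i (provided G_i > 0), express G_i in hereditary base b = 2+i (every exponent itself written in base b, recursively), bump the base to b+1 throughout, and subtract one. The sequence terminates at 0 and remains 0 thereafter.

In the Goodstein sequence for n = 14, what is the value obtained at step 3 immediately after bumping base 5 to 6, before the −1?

[0] 14 ≡ 2^(2 + 1) + 2^2 + 2 (base 2). Lift 3: 111. −1: 110.
[1] 110 ≡ 3^(3 + 1) + 3^3 + 2 (base 3). Lift 4: 1282. −1: 1281.
[2] 1281 ≡ 4^(4 + 1) + 4^4 + 1 (base 4). Lift 5: 18751. −1: 18750.
[3] 18750 ≡ 5^(5 + 1) + 5^5 (base 5). Lift 6: 326592. −1: 326591.

326592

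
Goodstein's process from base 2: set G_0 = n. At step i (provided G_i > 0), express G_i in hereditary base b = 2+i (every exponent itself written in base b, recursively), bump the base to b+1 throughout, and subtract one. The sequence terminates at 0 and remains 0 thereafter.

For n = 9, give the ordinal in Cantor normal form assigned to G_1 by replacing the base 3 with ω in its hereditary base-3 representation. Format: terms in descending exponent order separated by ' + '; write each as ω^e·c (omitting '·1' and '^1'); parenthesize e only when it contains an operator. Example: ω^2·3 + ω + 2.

ω^(ω + 1)

step 0: 9 = 2^(2 + 1) + 1; sub 3 for 2: 3^(3 + 1) + 1; = 82; G_1 = 82−1 = 81
step 1: 81 = 3^(3 + 1); sub 4 for 3: 4^(4 + 1); = 1024; G_2 = 1024−1 = 1023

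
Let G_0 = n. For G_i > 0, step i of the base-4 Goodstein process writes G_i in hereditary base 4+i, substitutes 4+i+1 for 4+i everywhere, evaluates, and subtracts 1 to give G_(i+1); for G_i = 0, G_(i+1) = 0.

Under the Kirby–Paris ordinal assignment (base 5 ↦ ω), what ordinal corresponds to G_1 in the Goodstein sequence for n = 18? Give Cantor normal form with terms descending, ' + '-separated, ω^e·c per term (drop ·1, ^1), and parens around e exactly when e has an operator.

[0] 18 ≡ 4^2 + 2 (base 4). Lift 5: 27. −1: 26.
[1] 26 ≡ 5^2 + 1 (base 5). Lift 6: 37. −1: 36.

ω^2 + 1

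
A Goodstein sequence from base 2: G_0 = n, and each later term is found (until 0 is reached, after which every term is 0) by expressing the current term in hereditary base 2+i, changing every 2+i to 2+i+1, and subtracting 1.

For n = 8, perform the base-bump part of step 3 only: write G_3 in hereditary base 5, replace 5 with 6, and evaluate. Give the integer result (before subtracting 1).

93396

i=0: 8 = 2^(2 + 1) (b=2); 2→3: 3^(3 + 1) = 81; 81−1 = 80
i=1: 80 = 2·3^3 + 2·3^2 + 2·3 + 2 (b=3); 3→4: 2·4^4 + 2·4^2 + 2·4 + 2 = 554; 554−1 = 553
i=2: 553 = 2·4^4 + 2·4^2 + 2·4 + 1 (b=4); 4→5: 2·5^5 + 2·5^2 + 2·5 + 1 = 6311; 6311−1 = 6310
i=3: 6310 = 2·5^5 + 2·5^2 + 2·5 (b=5); 5→6: 2·6^6 + 2·6^2 + 2·6 = 93396; 93396−1 = 93395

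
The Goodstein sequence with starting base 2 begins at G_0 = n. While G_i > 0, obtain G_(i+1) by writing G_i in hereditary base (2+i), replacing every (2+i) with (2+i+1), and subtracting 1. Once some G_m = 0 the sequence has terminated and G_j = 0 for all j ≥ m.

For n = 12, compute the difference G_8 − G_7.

i=0: 12 = 2^(2 + 1) + 2^2 (b=2); 2→3: 3^(3 + 1) + 3^3 = 108; 108−1 = 107
i=1: 107 = 3^(3 + 1) + 2·3^2 + 2·3 + 2 (b=3); 3→4: 4^(4 + 1) + 2·4^2 + 2·4 + 2 = 1066; 1066−1 = 1065
i=2: 1065 = 4^(4 + 1) + 2·4^2 + 2·4 + 1 (b=4); 4→5: 5^(5 + 1) + 2·5^2 + 2·5 + 1 = 15686; 15686−1 = 15685
i=3: 15685 = 5^(5 + 1) + 2·5^2 + 2·5 (b=5); 5→6: 6^(6 + 1) + 2·6^2 + 2·6 = 280020; 280020−1 = 280019
i=4: 280019 = 6^(6 + 1) + 2·6^2 + 6 + 5 (b=6); 6→7: 7^(7 + 1) + 2·7^2 + 7 + 5 = 5764911; 5764911−1 = 5764910
i=5: 5764910 = 7^(7 + 1) + 2·7^2 + 7 + 4 (b=7); 7→8: 8^(8 + 1) + 2·8^2 + 8 + 4 = 134217868; 134217868−1 = 134217867
i=6: 134217867 = 8^(8 + 1) + 2·8^2 + 8 + 3 (b=8); 8→9: 9^(9 + 1) + 2·9^2 + 9 + 3 = 3486784575; 3486784575−1 = 3486784574
i=7: 3486784574 = 9^(9 + 1) + 2·9^2 + 9 + 2 (b=9); 9→10: 10^(10 + 1) + 2·10^2 + 10 + 2 = 100000000212; 100000000212−1 = 100000000211

96513215637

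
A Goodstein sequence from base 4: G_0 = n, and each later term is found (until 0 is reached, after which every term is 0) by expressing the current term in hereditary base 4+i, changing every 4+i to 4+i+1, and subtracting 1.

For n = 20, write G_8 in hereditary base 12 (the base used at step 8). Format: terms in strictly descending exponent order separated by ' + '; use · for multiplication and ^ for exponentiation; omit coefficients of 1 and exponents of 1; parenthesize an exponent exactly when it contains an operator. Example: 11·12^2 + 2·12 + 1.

9·12 + 7

[0] 20 ≡ 4^2 + 4 (base 4). Lift 5: 30. −1: 29.
[1] 29 ≡ 5^2 + 4 (base 5). Lift 6: 40. −1: 39.
[2] 39 ≡ 6^2 + 3 (base 6). Lift 7: 52. −1: 51.
[3] 51 ≡ 7^2 + 2 (base 7). Lift 8: 66. −1: 65.
[4] 65 ≡ 8^2 + 1 (base 8). Lift 9: 82. −1: 81.
[5] 81 ≡ 9^2 (base 9). Lift 10: 100. −1: 99.
[6] 99 ≡ 9·10 + 9 (base 10). Lift 11: 108. −1: 107.
[7] 107 ≡ 9·11 + 8 (base 11). Lift 12: 116. −1: 115.
[8] 115 ≡ 9·12 + 7 (base 12). Lift 13: 124. −1: 123.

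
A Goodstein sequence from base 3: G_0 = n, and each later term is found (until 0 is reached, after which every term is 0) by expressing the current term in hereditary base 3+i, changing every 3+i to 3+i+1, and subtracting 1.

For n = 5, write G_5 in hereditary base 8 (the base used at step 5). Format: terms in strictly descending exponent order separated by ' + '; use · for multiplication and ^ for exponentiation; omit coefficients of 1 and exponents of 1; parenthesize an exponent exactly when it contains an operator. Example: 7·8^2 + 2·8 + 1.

3

step 0: 5 = 3 + 2; sub 4 for 3: 4 + 2; = 6; G_1 = 6−1 = 5
step 1: 5 = 4 + 1; sub 5 for 4: 5 + 1; = 6; G_2 = 6−1 = 5
step 2: 5 = 5; sub 6 for 5: 6; = 6; G_3 = 6−1 = 5
step 3: 5 = 5; sub 7 for 6: 5; = 5; G_4 = 5−1 = 4
step 4: 4 = 4; sub 8 for 7: 4; = 4; G_5 = 4−1 = 3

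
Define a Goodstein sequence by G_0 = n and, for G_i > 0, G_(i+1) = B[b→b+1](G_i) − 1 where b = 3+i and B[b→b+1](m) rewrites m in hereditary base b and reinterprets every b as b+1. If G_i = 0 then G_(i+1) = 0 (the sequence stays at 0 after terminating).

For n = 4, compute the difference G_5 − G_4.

4 —HB3→ 3 + 1 —bump→ 4 + 1 = 5 —(−1)→ 4
4 —HB4→ 4 —bump→ 5 = 5 —(−1)→ 4
4 —HB5→ 4 —bump→ 4 = 4 —(−1)→ 3
3 —HB6→ 3 —bump→ 3 = 3 —(−1)→ 2
2 —HB7→ 2 —bump→ 2 = 2 —(−1)→ 1

-1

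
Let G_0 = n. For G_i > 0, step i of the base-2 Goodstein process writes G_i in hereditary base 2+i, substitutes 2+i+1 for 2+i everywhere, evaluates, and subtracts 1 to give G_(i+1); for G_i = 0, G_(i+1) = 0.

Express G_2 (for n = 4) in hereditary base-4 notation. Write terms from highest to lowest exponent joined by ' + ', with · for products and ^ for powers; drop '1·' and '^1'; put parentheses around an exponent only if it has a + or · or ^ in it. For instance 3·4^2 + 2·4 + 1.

2·4^2 + 2·4 + 1

(0) 4|_2 = 2^2 ↦ 3^3|_3 = 27 ⇒ 26
(1) 26|_3 = 2·3^2 + 2·3 + 2 ↦ 2·4^2 + 2·4 + 2|_4 = 42 ⇒ 41
(2) 41|_4 = 2·4^2 + 2·4 + 1 ↦ 2·5^2 + 2·5 + 1|_5 = 61 ⇒ 60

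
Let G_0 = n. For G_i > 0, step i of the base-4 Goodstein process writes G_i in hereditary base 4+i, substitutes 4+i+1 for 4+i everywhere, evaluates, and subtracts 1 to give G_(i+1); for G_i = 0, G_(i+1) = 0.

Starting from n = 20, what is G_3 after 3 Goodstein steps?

[0] 20 ≡ 4^2 + 4 (base 4). Lift 5: 30. −1: 29.
[1] 29 ≡ 5^2 + 4 (base 5). Lift 6: 40. −1: 39.
[2] 39 ≡ 6^2 + 3 (base 6). Lift 7: 52. −1: 51.

51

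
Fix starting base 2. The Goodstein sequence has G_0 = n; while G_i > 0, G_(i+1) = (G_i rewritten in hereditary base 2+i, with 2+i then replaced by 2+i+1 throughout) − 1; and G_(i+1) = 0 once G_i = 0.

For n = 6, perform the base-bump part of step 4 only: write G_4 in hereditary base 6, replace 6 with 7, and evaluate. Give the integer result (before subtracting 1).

base 2: 6 = 2^2 + 2; at 3: 3^3 + 3 = 30; next = 29
base 3: 29 = 3^3 + 2; at 4: 4^4 + 2 = 258; next = 257
base 4: 257 = 4^4 + 1; at 5: 5^5 + 1 = 3126; next = 3125
base 5: 3125 = 5^5; at 6: 6^6 = 46656; next = 46655
base 6: 46655 = 5·6^5 + 5·6^4 + 5·6^3 + 5·6^2 + 5·6 + 5; at 7: 5·7^5 + 5·7^4 + 5·7^3 + 5·7^2 + 5·7 + 5 = 98040; next = 98039

98040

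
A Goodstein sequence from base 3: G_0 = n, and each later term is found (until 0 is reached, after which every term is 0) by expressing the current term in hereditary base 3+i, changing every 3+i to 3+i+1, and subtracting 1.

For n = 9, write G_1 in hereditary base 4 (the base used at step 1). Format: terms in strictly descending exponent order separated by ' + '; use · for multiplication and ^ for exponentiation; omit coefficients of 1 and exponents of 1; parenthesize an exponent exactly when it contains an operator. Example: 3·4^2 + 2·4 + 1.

3·4 + 3

base 3: 9 = 3^2; at 4: 4^2 = 16; next = 15
base 4: 15 = 3·4 + 3; at 5: 3·5 + 3 = 18; next = 17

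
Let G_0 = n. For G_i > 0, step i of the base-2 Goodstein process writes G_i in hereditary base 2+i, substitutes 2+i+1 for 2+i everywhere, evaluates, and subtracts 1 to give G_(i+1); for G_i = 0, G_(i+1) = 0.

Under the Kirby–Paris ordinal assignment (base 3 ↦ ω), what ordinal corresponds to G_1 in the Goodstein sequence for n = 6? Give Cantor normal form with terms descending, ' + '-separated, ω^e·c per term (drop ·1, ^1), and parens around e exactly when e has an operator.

G_0 = 6. HB_2(6) = 2^2 + 2. Bump = 30. G_1 = 29.
G_1 = 29. HB_3(29) = 3^3 + 2. Bump = 258. G_2 = 257.

ω^ω + 2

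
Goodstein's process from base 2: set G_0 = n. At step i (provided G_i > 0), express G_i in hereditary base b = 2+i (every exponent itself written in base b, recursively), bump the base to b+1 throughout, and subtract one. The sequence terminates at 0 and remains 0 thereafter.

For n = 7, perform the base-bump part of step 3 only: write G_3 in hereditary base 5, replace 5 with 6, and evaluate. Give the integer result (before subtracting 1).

46658

base 2: 7 = 2^2 + 2 + 1; at 3: 3^3 + 3 + 1 = 31; next = 30
base 3: 30 = 3^3 + 3; at 4: 4^4 + 4 = 260; next = 259
base 4: 259 = 4^4 + 3; at 5: 5^5 + 3 = 3128; next = 3127
base 5: 3127 = 5^5 + 2; at 6: 6^6 + 2 = 46658; next = 46657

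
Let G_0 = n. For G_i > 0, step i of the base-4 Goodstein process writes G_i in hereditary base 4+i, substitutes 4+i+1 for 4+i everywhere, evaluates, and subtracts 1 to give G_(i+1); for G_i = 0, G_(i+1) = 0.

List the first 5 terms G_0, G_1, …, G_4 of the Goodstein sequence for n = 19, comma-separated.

G_0 = 19. HB_4(19) = 4^2 + 3. Bump = 28. G_1 = 27.
G_1 = 27. HB_5(27) = 5^2 + 2. Bump = 38. G_2 = 37.
G_2 = 37. HB_6(37) = 6^2 + 1. Bump = 50. G_3 = 49.
G_3 = 49. HB_7(49) = 7^2. Bump = 64. G_4 = 63.

19, 27, 37, 49, 63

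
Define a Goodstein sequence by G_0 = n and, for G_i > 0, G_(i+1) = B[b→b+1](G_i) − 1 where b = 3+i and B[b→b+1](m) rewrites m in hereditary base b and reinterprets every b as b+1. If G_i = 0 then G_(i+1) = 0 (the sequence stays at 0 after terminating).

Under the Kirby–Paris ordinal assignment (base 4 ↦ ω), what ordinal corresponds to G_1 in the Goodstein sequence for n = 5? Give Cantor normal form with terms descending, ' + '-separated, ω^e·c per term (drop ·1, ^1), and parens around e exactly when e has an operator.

G_0=5  [base 3] 3 + 2  →[3↦4]→  4 + 2 = 6  −1 ⇒ G_1=5
G_1=5  [base 4] 4 + 1  →[4↦5]→  5 + 1 = 6  −1 ⇒ G_2=5

ω + 1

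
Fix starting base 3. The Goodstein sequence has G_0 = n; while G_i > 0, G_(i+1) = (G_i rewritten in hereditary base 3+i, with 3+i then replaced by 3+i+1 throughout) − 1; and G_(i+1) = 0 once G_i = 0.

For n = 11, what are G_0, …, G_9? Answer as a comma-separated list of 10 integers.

(0) 11|_3 = 3^2 + 2 ↦ 4^2 + 2|_4 = 18 ⇒ 17
(1) 17|_4 = 4^2 + 1 ↦ 5^2 + 1|_5 = 26 ⇒ 25
(2) 25|_5 = 5^2 ↦ 6^2|_6 = 36 ⇒ 35
(3) 35|_6 = 5·6 + 5 ↦ 5·7 + 5|_7 = 40 ⇒ 39
(4) 39|_7 = 5·7 + 4 ↦ 5·8 + 4|_8 = 44 ⇒ 43
(5) 43|_8 = 5·8 + 3 ↦ 5·9 + 3|_9 = 48 ⇒ 47
(6) 47|_9 = 5·9 + 2 ↦ 5·10 + 2|_10 = 52 ⇒ 51
(7) 51|_10 = 5·10 + 1 ↦ 5·11 + 1|_11 = 56 ⇒ 55
(8) 55|_11 = 5·11 ↦ 5·12|_12 = 60 ⇒ 59

11, 17, 25, 35, 39, 43, 47, 51, 55, 59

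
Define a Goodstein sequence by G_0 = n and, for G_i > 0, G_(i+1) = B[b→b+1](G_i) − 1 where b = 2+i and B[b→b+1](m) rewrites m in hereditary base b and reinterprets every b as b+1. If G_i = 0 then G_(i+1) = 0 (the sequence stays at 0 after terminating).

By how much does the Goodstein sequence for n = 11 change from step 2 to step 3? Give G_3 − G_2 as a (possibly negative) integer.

14600

i=0: 11 = 2^(2 + 1) + 2 + 1 (b=2); 2→3: 3^(3 + 1) + 3 + 1 = 85; 85−1 = 84
i=1: 84 = 3^(3 + 1) + 3 (b=3); 3→4: 4^(4 + 1) + 4 = 1028; 1028−1 = 1027
i=2: 1027 = 4^(4 + 1) + 3 (b=4); 4→5: 5^(5 + 1) + 3 = 15628; 15628−1 = 15627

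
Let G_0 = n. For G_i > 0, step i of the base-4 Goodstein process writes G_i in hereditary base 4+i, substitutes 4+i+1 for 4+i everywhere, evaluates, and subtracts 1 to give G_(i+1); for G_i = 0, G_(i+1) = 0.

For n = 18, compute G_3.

48

(0) 18|_4 = 4^2 + 2 ↦ 5^2 + 2|_5 = 27 ⇒ 26
(1) 26|_5 = 5^2 + 1 ↦ 6^2 + 1|_6 = 37 ⇒ 36
(2) 36|_6 = 6^2 ↦ 7^2|_7 = 49 ⇒ 48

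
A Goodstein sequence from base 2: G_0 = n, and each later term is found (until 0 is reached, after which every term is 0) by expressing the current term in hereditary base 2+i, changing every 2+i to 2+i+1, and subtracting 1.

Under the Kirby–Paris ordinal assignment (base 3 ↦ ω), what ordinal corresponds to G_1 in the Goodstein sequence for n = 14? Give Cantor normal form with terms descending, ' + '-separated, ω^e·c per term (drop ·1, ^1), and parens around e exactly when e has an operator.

ω^(ω + 1) + ω^ω + 2

i=0: 14 = 2^(2 + 1) + 2^2 + 2 (b=2); 2→3: 3^(3 + 1) + 3^3 + 3 = 111; 111−1 = 110
i=1: 110 = 3^(3 + 1) + 3^3 + 2 (b=3); 3→4: 4^(4 + 1) + 4^4 + 2 = 1282; 1282−1 = 1281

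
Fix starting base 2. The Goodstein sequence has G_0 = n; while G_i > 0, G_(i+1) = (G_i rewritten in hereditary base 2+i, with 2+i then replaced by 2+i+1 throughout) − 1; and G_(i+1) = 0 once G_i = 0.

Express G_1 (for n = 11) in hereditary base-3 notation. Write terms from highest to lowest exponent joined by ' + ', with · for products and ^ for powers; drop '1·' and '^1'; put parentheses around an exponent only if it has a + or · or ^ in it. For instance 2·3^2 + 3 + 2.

3^(3 + 1) + 3

(0) 11|_2 = 2^(2 + 1) + 2 + 1 ↦ 3^(3 + 1) + 3 + 1|_3 = 85 ⇒ 84
(1) 84|_3 = 3^(3 + 1) + 3 ↦ 4^(4 + 1) + 4|_4 = 1028 ⇒ 1027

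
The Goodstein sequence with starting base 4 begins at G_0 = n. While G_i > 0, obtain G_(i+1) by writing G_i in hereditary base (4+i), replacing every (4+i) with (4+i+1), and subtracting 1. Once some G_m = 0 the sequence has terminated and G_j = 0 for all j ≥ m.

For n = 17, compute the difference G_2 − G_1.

base 4: 17 = 4^2 + 1; at 5: 5^2 + 1 = 26; next = 25
base 5: 25 = 5^2; at 6: 6^2 = 36; next = 35

10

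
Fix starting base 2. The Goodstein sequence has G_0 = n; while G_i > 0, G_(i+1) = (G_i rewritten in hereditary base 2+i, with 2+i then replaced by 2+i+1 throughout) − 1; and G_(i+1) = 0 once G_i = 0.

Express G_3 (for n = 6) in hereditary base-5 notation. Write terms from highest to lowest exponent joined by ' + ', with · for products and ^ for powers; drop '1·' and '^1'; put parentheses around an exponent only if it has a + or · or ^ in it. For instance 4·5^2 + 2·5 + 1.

base 2: 6 = 2^2 + 2; at 3: 3^3 + 3 = 30; next = 29
base 3: 29 = 3^3 + 2; at 4: 4^4 + 2 = 258; next = 257
base 4: 257 = 4^4 + 1; at 5: 5^5 + 1 = 3126; next = 3125
base 5: 3125 = 5^5; at 6: 6^6 = 46656; next = 46655

5^5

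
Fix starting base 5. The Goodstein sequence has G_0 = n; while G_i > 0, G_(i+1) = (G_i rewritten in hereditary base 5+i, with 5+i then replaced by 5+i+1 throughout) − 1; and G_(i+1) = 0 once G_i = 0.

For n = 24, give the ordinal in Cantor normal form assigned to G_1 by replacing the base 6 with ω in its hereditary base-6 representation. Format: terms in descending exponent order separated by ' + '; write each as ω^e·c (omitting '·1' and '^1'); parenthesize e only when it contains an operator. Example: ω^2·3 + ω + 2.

ω·4 + 3

G_0=24  [base 5] 4·5 + 4  →[5↦6]→  4·6 + 4 = 28  −1 ⇒ G_1=27
G_1=27  [base 6] 4·6 + 3  →[6↦7]→  4·7 + 3 = 31  −1 ⇒ G_2=30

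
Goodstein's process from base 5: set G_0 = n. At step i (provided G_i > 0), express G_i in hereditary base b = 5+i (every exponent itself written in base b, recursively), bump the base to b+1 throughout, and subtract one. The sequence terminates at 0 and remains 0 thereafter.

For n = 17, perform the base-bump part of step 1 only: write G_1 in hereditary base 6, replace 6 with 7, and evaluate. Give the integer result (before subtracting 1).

G_0 = 17. HB_5(17) = 3·5 + 2. Bump = 20. G_1 = 19.
G_1 = 19. HB_6(19) = 3·6 + 1. Bump = 22. G_2 = 21.

22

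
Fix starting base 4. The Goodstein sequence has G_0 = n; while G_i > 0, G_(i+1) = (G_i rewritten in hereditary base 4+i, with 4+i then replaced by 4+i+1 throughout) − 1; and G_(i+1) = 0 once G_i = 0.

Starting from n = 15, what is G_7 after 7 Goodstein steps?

(0) 15|_4 = 3·4 + 3 ↦ 3·5 + 3|_5 = 18 ⇒ 17
(1) 17|_5 = 3·5 + 2 ↦ 3·6 + 2|_6 = 20 ⇒ 19
(2) 19|_6 = 3·6 + 1 ↦ 3·7 + 1|_7 = 22 ⇒ 21
(3) 21|_7 = 3·7 ↦ 3·8|_8 = 24 ⇒ 23
(4) 23|_8 = 2·8 + 7 ↦ 2·9 + 7|_9 = 25 ⇒ 24
(5) 24|_9 = 2·9 + 6 ↦ 2·10 + 6|_10 = 26 ⇒ 25
(6) 25|_10 = 2·10 + 5 ↦ 2·11 + 5|_11 = 27 ⇒ 26

26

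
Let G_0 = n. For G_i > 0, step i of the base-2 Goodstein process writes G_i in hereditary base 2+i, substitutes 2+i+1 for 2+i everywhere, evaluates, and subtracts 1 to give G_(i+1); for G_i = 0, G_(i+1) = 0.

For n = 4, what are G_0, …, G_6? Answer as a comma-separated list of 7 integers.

4, 26, 41, 60, 83, 109, 139

base 2: 4 = 2^2; at 3: 3^3 = 27; next = 26
base 3: 26 = 2·3^2 + 2·3 + 2; at 4: 2·4^2 + 2·4 + 2 = 42; next = 41
base 4: 41 = 2·4^2 + 2·4 + 1; at 5: 2·5^2 + 2·5 + 1 = 61; next = 60
base 5: 60 = 2·5^2 + 2·5; at 6: 2·6^2 + 2·6 = 84; next = 83
base 6: 83 = 2·6^2 + 6 + 5; at 7: 2·7^2 + 7 + 5 = 110; next = 109
base 7: 109 = 2·7^2 + 7 + 4; at 8: 2·8^2 + 8 + 4 = 140; next = 139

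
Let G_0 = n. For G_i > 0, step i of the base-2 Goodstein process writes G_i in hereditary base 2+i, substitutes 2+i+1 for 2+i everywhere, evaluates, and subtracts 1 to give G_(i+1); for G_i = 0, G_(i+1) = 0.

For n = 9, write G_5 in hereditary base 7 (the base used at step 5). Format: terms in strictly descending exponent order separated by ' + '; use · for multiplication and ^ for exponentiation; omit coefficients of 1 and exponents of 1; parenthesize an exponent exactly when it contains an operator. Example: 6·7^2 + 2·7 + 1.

3·7^7 + 3·7^3 + 3·7^2 + 3·7

(0) 9|_2 = 2^(2 + 1) + 1 ↦ 3^(3 + 1) + 1|_3 = 82 ⇒ 81
(1) 81|_3 = 3^(3 + 1) ↦ 4^(4 + 1)|_4 = 1024 ⇒ 1023
(2) 1023|_4 = 3·4^4 + 3·4^3 + 3·4^2 + 3·4 + 3 ↦ 3·5^5 + 3·5^3 + 3·5^2 + 3·5 + 3|_5 = 9843 ⇒ 9842
(3) 9842|_5 = 3·5^5 + 3·5^3 + 3·5^2 + 3·5 + 2 ↦ 3·6^6 + 3·6^3 + 3·6^2 + 3·6 + 2|_6 = 140744 ⇒ 140743
(4) 140743|_6 = 3·6^6 + 3·6^3 + 3·6^2 + 3·6 + 1 ↦ 3·7^7 + 3·7^3 + 3·7^2 + 3·7 + 1|_7 = 2471827 ⇒ 2471826
(5) 2471826|_7 = 3·7^7 + 3·7^3 + 3·7^2 + 3·7 ↦ 3·8^8 + 3·8^3 + 3·8^2 + 3·8|_8 = 50333400 ⇒ 50333399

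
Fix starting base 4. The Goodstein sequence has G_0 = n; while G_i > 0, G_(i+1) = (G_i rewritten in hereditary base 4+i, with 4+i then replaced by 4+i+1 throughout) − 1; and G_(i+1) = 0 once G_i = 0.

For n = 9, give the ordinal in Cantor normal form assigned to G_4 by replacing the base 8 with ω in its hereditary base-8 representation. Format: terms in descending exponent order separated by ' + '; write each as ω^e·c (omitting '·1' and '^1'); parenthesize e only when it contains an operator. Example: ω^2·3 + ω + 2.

G_0 = 9. HB_4(9) = 2·4 + 1. Bump = 11. G_1 = 10.
G_1 = 10. HB_5(10) = 2·5. Bump = 12. G_2 = 11.
G_2 = 11. HB_6(11) = 6 + 5. Bump = 12. G_3 = 11.
G_3 = 11. HB_7(11) = 7 + 4. Bump = 12. G_4 = 11.
G_4 = 11. HB_8(11) = 8 + 3. Bump = 12. G_5 = 11.

ω + 3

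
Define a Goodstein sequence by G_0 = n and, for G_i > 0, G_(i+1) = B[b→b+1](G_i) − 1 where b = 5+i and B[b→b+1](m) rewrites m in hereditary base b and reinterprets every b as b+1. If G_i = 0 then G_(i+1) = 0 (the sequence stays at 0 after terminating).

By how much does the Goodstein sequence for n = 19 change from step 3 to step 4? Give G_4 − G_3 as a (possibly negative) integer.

step 0: 19 = 3·5 + 4; sub 6 for 5: 3·6 + 4; = 22; G_1 = 22−1 = 21
step 1: 21 = 3·6 + 3; sub 7 for 6: 3·7 + 3; = 24; G_2 = 24−1 = 23
step 2: 23 = 3·7 + 2; sub 8 for 7: 3·8 + 2; = 26; G_3 = 26−1 = 25
step 3: 25 = 3·8 + 1; sub 9 for 8: 3·9 + 1; = 28; G_4 = 28−1 = 27

2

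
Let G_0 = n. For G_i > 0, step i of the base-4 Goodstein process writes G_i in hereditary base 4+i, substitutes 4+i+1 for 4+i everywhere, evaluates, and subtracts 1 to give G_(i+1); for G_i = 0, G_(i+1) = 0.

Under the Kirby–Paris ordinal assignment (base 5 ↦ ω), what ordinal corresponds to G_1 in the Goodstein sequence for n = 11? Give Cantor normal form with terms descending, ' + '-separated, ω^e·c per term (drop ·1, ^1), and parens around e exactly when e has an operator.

base 4: 11 = 2·4 + 3; at 5: 2·5 + 3 = 13; next = 12
base 5: 12 = 2·5 + 2; at 6: 2·6 + 2 = 14; next = 13

ω·2 + 2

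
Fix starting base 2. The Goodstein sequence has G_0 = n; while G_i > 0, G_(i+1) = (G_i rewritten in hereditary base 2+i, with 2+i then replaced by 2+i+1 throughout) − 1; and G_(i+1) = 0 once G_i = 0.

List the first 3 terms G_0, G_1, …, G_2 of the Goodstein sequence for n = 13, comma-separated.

13 —HB2→ 2^(2 + 1) + 2^2 + 1 —bump→ 3^(3 + 1) + 3^3 + 1 = 109 —(−1)→ 108
108 —HB3→ 3^(3 + 1) + 3^3 —bump→ 4^(4 + 1) + 4^4 = 1280 —(−1)→ 1279

13, 108, 1279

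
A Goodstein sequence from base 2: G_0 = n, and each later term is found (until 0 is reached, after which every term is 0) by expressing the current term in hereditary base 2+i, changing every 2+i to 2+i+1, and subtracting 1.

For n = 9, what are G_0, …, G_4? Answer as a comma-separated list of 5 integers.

i=0: 9 = 2^(2 + 1) + 1 (b=2); 2→3: 3^(3 + 1) + 1 = 82; 82−1 = 81
i=1: 81 = 3^(3 + 1) (b=3); 3→4: 4^(4 + 1) = 1024; 1024−1 = 1023
i=2: 1023 = 3·4^4 + 3·4^3 + 3·4^2 + 3·4 + 3 (b=4); 4→5: 3·5^5 + 3·5^3 + 3·5^2 + 3·5 + 3 = 9843; 9843−1 = 9842
i=3: 9842 = 3·5^5 + 3·5^3 + 3·5^2 + 3·5 + 2 (b=5); 5→6: 3·6^6 + 3·6^3 + 3·6^2 + 3·6 + 2 = 140744; 140744−1 = 140743

9, 81, 1023, 9842, 140743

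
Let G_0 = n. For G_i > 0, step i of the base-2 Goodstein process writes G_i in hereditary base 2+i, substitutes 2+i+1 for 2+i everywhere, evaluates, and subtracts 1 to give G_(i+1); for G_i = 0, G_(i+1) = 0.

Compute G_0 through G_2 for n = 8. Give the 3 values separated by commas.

i=0: 8 = 2^(2 + 1) (b=2); 2→3: 3^(3 + 1) = 81; 81−1 = 80
i=1: 80 = 2·3^3 + 2·3^2 + 2·3 + 2 (b=3); 3→4: 2·4^4 + 2·4^2 + 2·4 + 2 = 554; 554−1 = 553

8, 80, 553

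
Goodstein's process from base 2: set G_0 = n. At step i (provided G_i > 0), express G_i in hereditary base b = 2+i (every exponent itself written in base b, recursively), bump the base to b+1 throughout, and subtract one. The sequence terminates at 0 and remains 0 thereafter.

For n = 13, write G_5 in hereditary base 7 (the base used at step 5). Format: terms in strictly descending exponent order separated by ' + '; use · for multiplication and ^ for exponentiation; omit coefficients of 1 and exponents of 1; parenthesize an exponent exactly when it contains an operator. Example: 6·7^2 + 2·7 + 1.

i=0: 13 = 2^(2 + 1) + 2^2 + 1 (b=2); 2→3: 3^(3 + 1) + 3^3 + 1 = 109; 109−1 = 108
i=1: 108 = 3^(3 + 1) + 3^3 (b=3); 3→4: 4^(4 + 1) + 4^4 = 1280; 1280−1 = 1279
i=2: 1279 = 4^(4 + 1) + 3·4^3 + 3·4^2 + 3·4 + 3 (b=4); 4→5: 5^(5 + 1) + 3·5^3 + 3·5^2 + 3·5 + 3 = 16093; 16093−1 = 16092
i=3: 16092 = 5^(5 + 1) + 3·5^3 + 3·5^2 + 3·5 + 2 (b=5); 5→6: 6^(6 + 1) + 3·6^3 + 3·6^2 + 3·6 + 2 = 280712; 280712−1 = 280711
i=4: 280711 = 6^(6 + 1) + 3·6^3 + 3·6^2 + 3·6 + 1 (b=6); 6→7: 7^(7 + 1) + 3·7^3 + 3·7^2 + 3·7 + 1 = 5765999; 5765999−1 = 5765998

7^(7 + 1) + 3·7^3 + 3·7^2 + 3·7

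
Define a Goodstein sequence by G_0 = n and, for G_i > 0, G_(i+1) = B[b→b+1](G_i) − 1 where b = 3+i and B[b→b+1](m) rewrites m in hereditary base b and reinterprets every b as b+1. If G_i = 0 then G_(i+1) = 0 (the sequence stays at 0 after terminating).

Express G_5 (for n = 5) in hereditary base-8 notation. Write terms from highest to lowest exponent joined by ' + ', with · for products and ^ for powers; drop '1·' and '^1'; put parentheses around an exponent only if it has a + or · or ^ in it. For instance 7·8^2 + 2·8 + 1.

3

[0] 5 ≡ 3 + 2 (base 3). Lift 4: 6. −1: 5.
[1] 5 ≡ 4 + 1 (base 4). Lift 5: 6. −1: 5.
[2] 5 ≡ 5 (base 5). Lift 6: 6. −1: 5.
[3] 5 ≡ 5 (base 6). Lift 7: 5. −1: 4.
[4] 4 ≡ 4 (base 7). Lift 8: 4. −1: 3.
[5] 3 ≡ 3 (base 8). Lift 9: 3. −1: 2.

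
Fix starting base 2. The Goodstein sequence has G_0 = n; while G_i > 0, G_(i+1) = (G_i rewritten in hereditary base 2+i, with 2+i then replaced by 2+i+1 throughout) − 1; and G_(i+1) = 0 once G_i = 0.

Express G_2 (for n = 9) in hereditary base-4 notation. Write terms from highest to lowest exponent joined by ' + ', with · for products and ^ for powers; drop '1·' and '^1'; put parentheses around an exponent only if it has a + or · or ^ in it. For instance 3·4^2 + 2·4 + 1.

i=0: 9 = 2^(2 + 1) + 1 (b=2); 2→3: 3^(3 + 1) + 1 = 82; 82−1 = 81
i=1: 81 = 3^(3 + 1) (b=3); 3→4: 4^(4 + 1) = 1024; 1024−1 = 1023

3·4^4 + 3·4^3 + 3·4^2 + 3·4 + 3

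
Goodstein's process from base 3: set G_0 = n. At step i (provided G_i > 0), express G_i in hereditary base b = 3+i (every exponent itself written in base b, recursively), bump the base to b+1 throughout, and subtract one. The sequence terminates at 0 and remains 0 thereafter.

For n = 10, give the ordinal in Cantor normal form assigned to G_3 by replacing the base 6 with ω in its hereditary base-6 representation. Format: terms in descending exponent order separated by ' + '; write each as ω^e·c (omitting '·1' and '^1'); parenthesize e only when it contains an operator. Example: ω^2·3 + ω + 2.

ω·4 + 3

G_0=10  [base 3] 3^2 + 1  →[3↦4]→  4^2 + 1 = 17  −1 ⇒ G_1=16
G_1=16  [base 4] 4^2  →[4↦5]→  5^2 = 25  −1 ⇒ G_2=24
G_2=24  [base 5] 4·5 + 4  →[5↦6]→  4·6 + 4 = 28  −1 ⇒ G_3=27
G_3=27  [base 6] 4·6 + 3  →[6↦7]→  4·7 + 3 = 31  −1 ⇒ G_4=30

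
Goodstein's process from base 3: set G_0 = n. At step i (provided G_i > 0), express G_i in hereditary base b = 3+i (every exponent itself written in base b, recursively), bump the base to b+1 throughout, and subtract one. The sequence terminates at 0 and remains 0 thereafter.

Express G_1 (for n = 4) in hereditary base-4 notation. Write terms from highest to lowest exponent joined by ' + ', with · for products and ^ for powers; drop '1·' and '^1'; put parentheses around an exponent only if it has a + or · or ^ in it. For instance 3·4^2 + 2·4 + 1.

4

(0) 4|_3 = 3 + 1 ↦ 4 + 1|_4 = 5 ⇒ 4
(1) 4|_4 = 4 ↦ 5|_5 = 5 ⇒ 4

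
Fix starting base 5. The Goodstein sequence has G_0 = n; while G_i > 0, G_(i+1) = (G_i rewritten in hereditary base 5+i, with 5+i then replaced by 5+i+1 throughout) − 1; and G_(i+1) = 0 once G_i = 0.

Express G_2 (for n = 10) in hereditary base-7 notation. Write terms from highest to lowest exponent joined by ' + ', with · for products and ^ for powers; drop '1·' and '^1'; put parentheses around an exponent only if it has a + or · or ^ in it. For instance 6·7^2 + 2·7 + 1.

(0) 10|_5 = 2·5 ↦ 2·6|_6 = 12 ⇒ 11
(1) 11|_6 = 6 + 5 ↦ 7 + 5|_7 = 12 ⇒ 11
(2) 11|_7 = 7 + 4 ↦ 8 + 4|_8 = 12 ⇒ 11

7 + 4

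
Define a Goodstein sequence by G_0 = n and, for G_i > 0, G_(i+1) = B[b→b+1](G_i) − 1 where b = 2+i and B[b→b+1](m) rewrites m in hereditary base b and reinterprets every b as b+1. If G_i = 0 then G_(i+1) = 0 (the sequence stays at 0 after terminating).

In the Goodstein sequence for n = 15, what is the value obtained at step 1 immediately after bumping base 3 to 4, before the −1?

1284

G_0=15  [base 2] 2^(2 + 1) + 2^2 + 2 + 1  →[2↦3]→  3^(3 + 1) + 3^3 + 3 + 1 = 112  −1 ⇒ G_1=111
G_1=111  [base 3] 3^(3 + 1) + 3^3 + 3  →[3↦4]→  4^(4 + 1) + 4^4 + 4 = 1284  −1 ⇒ G_2=1283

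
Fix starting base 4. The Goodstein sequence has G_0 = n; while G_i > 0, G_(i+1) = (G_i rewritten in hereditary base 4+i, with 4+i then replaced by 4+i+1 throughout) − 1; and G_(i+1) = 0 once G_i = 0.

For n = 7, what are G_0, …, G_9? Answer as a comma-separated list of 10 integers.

G_0=7  [base 4] 4 + 3  →[4↦5]→  5 + 3 = 8  −1 ⇒ G_1=7
G_1=7  [base 5] 5 + 2  →[5↦6]→  6 + 2 = 8  −1 ⇒ G_2=7
G_2=7  [base 6] 6 + 1  →[6↦7]→  7 + 1 = 8  −1 ⇒ G_3=7
G_3=7  [base 7] 7  →[7↦8]→  8 = 8  −1 ⇒ G_4=7
G_4=7  [base 8] 7  →[8↦9]→  7 = 7  −1 ⇒ G_5=6
G_5=6  [base 9] 6  →[9↦10]→  6 = 6  −1 ⇒ G_6=5
G_6=5  [base 10] 5  →[10↦11]→  5 = 5  −1 ⇒ G_7=4
G_7=4  [base 11] 4  →[11↦12]→  4 = 4  −1 ⇒ G_8=3
G_8=3  [base 12] 3  →[12↦13]→  3 = 3  −1 ⇒ G_9=2

7, 7, 7, 7, 7, 6, 5, 4, 3, 2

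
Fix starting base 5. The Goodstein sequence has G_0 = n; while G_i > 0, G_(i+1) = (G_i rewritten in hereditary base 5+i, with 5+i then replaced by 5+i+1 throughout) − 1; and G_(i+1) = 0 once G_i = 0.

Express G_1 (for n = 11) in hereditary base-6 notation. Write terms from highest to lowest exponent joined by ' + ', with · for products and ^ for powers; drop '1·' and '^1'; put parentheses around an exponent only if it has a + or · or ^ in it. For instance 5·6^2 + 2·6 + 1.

2·6

(0) 11|_5 = 2·5 + 1 ↦ 2·6 + 1|_6 = 13 ⇒ 12
(1) 12|_6 = 2·6 ↦ 2·7|_7 = 14 ⇒ 13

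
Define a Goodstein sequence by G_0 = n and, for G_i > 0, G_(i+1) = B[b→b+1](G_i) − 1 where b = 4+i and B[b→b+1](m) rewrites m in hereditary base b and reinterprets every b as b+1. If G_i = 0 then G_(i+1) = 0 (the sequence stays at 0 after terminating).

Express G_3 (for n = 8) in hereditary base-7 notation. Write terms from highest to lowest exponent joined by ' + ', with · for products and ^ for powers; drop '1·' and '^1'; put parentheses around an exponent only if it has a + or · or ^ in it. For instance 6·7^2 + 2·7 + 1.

G_0 = 8. HB_4(8) = 2·4. Bump = 10. G_1 = 9.
G_1 = 9. HB_5(9) = 5 + 4. Bump = 10. G_2 = 9.
G_2 = 9. HB_6(9) = 6 + 3. Bump = 10. G_3 = 9.

7 + 2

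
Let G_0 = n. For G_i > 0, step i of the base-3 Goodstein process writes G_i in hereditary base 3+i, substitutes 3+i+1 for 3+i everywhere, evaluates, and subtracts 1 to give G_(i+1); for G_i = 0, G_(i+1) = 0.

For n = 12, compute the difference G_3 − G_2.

10

G_0 = 12. HB_3(12) = 3^2 + 3. Bump = 20. G_1 = 19.
G_1 = 19. HB_4(19) = 4^2 + 3. Bump = 28. G_2 = 27.
G_2 = 27. HB_5(27) = 5^2 + 2. Bump = 38. G_3 = 37.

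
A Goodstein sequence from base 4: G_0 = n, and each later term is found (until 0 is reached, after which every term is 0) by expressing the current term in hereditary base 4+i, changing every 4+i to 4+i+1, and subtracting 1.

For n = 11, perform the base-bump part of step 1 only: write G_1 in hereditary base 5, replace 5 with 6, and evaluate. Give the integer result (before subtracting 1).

14

[0] 11 ≡ 2·4 + 3 (base 4). Lift 5: 13. −1: 12.
[1] 12 ≡ 2·5 + 2 (base 5). Lift 6: 14. −1: 13.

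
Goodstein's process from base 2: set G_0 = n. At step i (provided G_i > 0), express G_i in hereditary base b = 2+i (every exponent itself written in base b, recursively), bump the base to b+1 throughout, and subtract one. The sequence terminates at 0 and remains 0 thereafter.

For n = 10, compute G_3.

15625

i=0: 10 = 2^(2 + 1) + 2 (b=2); 2→3: 3^(3 + 1) + 3 = 84; 84−1 = 83
i=1: 83 = 3^(3 + 1) + 2 (b=3); 3→4: 4^(4 + 1) + 2 = 1026; 1026−1 = 1025
i=2: 1025 = 4^(4 + 1) + 1 (b=4); 4→5: 5^(5 + 1) + 1 = 15626; 15626−1 = 15625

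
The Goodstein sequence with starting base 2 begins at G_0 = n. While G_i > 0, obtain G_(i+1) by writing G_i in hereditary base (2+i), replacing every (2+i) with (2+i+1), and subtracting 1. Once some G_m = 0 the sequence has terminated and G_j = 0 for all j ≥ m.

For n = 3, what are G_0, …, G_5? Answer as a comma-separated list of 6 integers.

3, 3, 3, 2, 1, 0

G_0=3  [base 2] 2 + 1  →[2↦3]→  3 + 1 = 4  −1 ⇒ G_1=3
G_1=3  [base 3] 3  →[3↦4]→  4 = 4  −1 ⇒ G_2=3
G_2=3  [base 4] 3  →[4↦5]→  3 = 3  −1 ⇒ G_3=2
G_3=2  [base 5] 2  →[5↦6]→  2 = 2  −1 ⇒ G_4=1
G_4=1  [base 6] 1  →[6↦7]→  1 = 1  −1 ⇒ G_5=0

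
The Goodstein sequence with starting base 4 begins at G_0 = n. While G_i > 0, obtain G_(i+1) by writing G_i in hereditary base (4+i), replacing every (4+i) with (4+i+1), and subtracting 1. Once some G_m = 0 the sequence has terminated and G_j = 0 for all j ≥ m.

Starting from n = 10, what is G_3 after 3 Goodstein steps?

13

(0) 10|_4 = 2·4 + 2 ↦ 2·5 + 2|_5 = 12 ⇒ 11
(1) 11|_5 = 2·5 + 1 ↦ 2·6 + 1|_6 = 13 ⇒ 12
(2) 12|_6 = 2·6 ↦ 2·7|_7 = 14 ⇒ 13
(3) 13|_7 = 7 + 6 ↦ 8 + 6|_8 = 14 ⇒ 13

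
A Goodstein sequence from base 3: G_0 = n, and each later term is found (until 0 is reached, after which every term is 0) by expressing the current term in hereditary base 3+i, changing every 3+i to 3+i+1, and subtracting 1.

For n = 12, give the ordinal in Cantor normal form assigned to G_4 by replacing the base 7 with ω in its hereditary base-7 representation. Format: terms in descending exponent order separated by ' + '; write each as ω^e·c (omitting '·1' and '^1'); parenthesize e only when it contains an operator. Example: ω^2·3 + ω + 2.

G_0=12  [base 3] 3^2 + 3  →[3↦4]→  4^2 + 4 = 20  −1 ⇒ G_1=19
G_1=19  [base 4] 4^2 + 3  →[4↦5]→  5^2 + 3 = 28  −1 ⇒ G_2=27
G_2=27  [base 5] 5^2 + 2  →[5↦6]→  6^2 + 2 = 38  −1 ⇒ G_3=37
G_3=37  [base 6] 6^2 + 1  →[6↦7]→  7^2 + 1 = 50  −1 ⇒ G_4=49

ω^2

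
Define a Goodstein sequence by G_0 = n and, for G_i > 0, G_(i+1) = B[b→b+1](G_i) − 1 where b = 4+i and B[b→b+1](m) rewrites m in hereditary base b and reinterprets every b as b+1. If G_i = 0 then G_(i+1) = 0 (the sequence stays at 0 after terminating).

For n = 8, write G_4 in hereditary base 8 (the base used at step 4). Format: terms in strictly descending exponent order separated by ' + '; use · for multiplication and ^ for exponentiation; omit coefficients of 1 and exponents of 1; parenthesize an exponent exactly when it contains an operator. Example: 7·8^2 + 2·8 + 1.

step 0: 8 = 2·4; sub 5 for 4: 2·5; = 10; G_1 = 10−1 = 9
step 1: 9 = 5 + 4; sub 6 for 5: 6 + 4; = 10; G_2 = 10−1 = 9
step 2: 9 = 6 + 3; sub 7 for 6: 7 + 3; = 10; G_3 = 10−1 = 9
step 3: 9 = 7 + 2; sub 8 for 7: 8 + 2; = 10; G_4 = 10−1 = 9
step 4: 9 = 8 + 1; sub 9 for 8: 9 + 1; = 10; G_5 = 10−1 = 9

8 + 1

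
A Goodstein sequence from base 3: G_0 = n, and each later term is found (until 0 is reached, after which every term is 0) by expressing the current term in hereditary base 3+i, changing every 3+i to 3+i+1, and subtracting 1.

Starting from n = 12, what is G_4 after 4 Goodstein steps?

49

step 0: 12 = 3^2 + 3; sub 4 for 3: 4^2 + 4; = 20; G_1 = 20−1 = 19
step 1: 19 = 4^2 + 3; sub 5 for 4: 5^2 + 3; = 28; G_2 = 28−1 = 27
step 2: 27 = 5^2 + 2; sub 6 for 5: 6^2 + 2; = 38; G_3 = 38−1 = 37
step 3: 37 = 6^2 + 1; sub 7 for 6: 7^2 + 1; = 50; G_4 = 50−1 = 49
step 4: 49 = 7^2; sub 8 for 7: 8^2; = 64; G_5 = 64−1 = 63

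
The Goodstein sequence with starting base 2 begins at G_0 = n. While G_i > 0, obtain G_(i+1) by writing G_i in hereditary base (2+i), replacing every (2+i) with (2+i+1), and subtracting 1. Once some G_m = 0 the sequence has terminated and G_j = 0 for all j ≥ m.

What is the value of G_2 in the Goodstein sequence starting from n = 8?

553

i=0: 8 = 2^(2 + 1) (b=2); 2→3: 3^(3 + 1) = 81; 81−1 = 80
i=1: 80 = 2·3^3 + 2·3^2 + 2·3 + 2 (b=3); 3→4: 2·4^4 + 2·4^2 + 2·4 + 2 = 554; 554−1 = 553
i=2: 553 = 2·4^4 + 2·4^2 + 2·4 + 1 (b=4); 4→5: 2·5^5 + 2·5^2 + 2·5 + 1 = 6311; 6311−1 = 6310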